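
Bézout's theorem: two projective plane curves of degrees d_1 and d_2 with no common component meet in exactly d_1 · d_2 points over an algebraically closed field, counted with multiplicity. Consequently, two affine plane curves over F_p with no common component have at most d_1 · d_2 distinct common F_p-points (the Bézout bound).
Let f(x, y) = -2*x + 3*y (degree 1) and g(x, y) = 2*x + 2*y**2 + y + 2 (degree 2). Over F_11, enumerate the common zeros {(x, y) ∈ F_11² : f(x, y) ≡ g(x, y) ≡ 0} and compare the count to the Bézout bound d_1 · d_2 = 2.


Common zeros: {(4, 10)}; count = 1; Bézout bound = 2.

deg(f) = 1, deg(g) = 2, so Bézout bound = 2.
Scan x ∈ F_11. For each x, list the y ∈ F_11 with f(x, y) ≡ 0 and those with g(x, y) ≡ 0 (mod 11); the common zeros in that column are the intersection.
  x = 0: f ≡ 0 at y ∈ {0}; g ≡ 0 at y ∈ ∅; common: ∅.
  x = 1: f ≡ 0 at y ∈ {8}; g ≡ 0 at y ∈ ∅; common: ∅.
  x = 2: f ≡ 0 at y ∈ {5}; g ≡ 0 at y ∈ ∅; common: ∅.
  x = 3: f ≡ 0 at y ∈ {2}; g ≡ 0 at y ∈ {1, 4}; common: ∅.
  x = 4: f ≡ 0 at y ∈ {10}; g ≡ 0 at y ∈ {6, 10}; common: {10}.
  x = 5: f ≡ 0 at y ∈ {7}; g ≡ 0 at y ∈ {2, 3}; common: ∅.
  x = 6: f ≡ 0 at y ∈ {4}; g ≡ 0 at y ∈ ∅; common: ∅.
  x = 7: f ≡ 0 at y ∈ {1}; g ≡ 0 at y ∈ {7, 9}; common: ∅.
  x = 8: f ≡ 0 at y ∈ {9}; g ≡ 0 at y ∈ {8}; common: ∅.
  x = 9: f ≡ 0 at y ∈ {6}; g ≡ 0 at y ∈ ∅; common: ∅.
  x = 10: f ≡ 0 at y ∈ {3}; g ≡ 0 at y ∈ {0, 5}; common: ∅.
Collecting: common zeros = {(4, 10)}, so the count is 1.
Comparison with the Bézout bound: 1 ≤ 2 = deg(f)·deg(g), as expected for curves with no common component (the affine F_11-count falls short of the bound because intersections may lie at infinity, over extension fields, or carry multiplicity).


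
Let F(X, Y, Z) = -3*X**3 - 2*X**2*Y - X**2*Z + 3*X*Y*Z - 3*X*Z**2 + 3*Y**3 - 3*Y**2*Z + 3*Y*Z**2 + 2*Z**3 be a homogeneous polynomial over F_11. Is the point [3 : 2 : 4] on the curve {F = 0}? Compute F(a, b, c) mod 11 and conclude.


F(3,2,4) ≡ 8 (mod 11); P is NOT on the curve.

Evaluate F(3, 2, 4) term-by-term (mod 11).
  -3*X**3 ↦ -3·27·1·1 = -81
  -2*X**2*Y ↦ -2·9·2·1 = -36
  -X**2*Z ↦ -1·9·1·4 = -36
  3*X*Y*Z ↦ 3·3·2·4 = 72
  -3*X*Z**2 ↦ -3·3·1·16 = -144
  3*Y**3 ↦ 3·1·8·1 = 24
  -3*Y**2*Z ↦ -3·1·4·4 = -48
  3*Y*Z**2 ↦ 3·1·2·16 = 96
  2*Z**3 ↦ 2·1·1·64 = 128
Sum: F(3, 2, 4) = (-81) + (-36) + (-36) + (72) + (-144) + (24) + (-48) + (96) + (128) = -25.
Reducing mod 11: -25 ≡ 8 (mod 11).
Since F(a, b, c) ≡ 8 ≠ 0 (mod 11), P does NOT lie on the curve.


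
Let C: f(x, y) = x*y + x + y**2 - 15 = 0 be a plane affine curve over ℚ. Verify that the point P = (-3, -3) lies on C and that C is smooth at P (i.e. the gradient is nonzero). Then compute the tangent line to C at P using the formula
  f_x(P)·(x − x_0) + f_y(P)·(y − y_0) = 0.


Tangent line at P: -2*x - 9*y - 33 = 0.

Step 1: f(-3, -3) = 0, so P lies on C.
Step 2: partial derivatives
  f_x(x, y) = y + 1, f_y(x, y) = x + 2*y.
  f_x(P) = -2, f_y(P) = -9 (gradient nonzero, so P is smooth).
Step 3: tangent line at P: -2·(x − -3) + -9·(y − -3) = 0.
Expanding: -2*x - 9*y - 33 = 0.


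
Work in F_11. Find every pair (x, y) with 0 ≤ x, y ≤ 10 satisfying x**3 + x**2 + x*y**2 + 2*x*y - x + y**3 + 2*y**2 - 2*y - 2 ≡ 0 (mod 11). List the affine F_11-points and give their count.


Affine F_11-points: {(2, 3), (2, 7), (2, 8), (3, 6), (5, 0), (7, 2), (8, 10), (9, 6), (9, 7), (9, 9), (10, 7)}; count = 11.

For each of the 121 pairs (x, y) ∈ F_11², evaluate f(x, y) mod 11. Record the zeros.
  x = 0: [0↦9, 1↦10, 2↦10, 3↦4, 4↦9, 5↦9, 6↦10, 7↦7, 8↦6, 9↦2, 10↦1]  zeros at y ∈ ∅
  x = 1: [0↦10, 1↦3, 2↦8, 3↦9, 4↦1, 5↦1, 6↦4, 7↦5, 8↦10, 9↦3, 10↦1]  zeros at y ∈ ∅
  x = 2: [0↦8, 1↦4, 2↦3, 3↦0, 4↦1, 5↦1, 6↦6, 7↦0, 8↦0, 9↦1, 10↦9]  zeros at y ∈ {3, 7, 8}
  x = 3: [0↦9, 1↦8, 2↦1, 3↦5, 4↦4, 5↦4, 6↦0, 7↦9, 8↦4, 9↦2, 10↦9]  zeros at y ∈ {6}
  x = 4: [0↦8, 1↦10, 2↦8, 3↦8, 4↦5, 5↦5, 6↦3, 7↦5, 8↦6, 9↦1, 10↦7]  zeros at y ∈ ∅
  x = 5: [0↦0, 1↦5, 2↦8, 3↦4, 4↦10, 5↦10, 6↦10, 7↦5, 8↦1, 9↦4, 10↦9]  zeros at y ∈ {0}
  x = 6: [0↦2, 1↦10, 2↦7, 3↦10, 4↦3, 5↦3, 6↦5, 7↦4, 8↦6, 9↦6, 10↦10]  zeros at y ∈ ∅
  x = 7: [0↦9, 1↦9, 2↦0, 3↦10, 4↦1, 5↦1, 6↦5, 7↦8, 8↦5, 9↦2, 10↦5]  zeros at y ∈ {2}
  x = 8: [0↦5, 1↦8, 2↦4, 3↦10, 4↦10, 5↦10, 6↦5, 7↦1, 8↦4, 9↦9, 10↦0]  zeros at y ∈ {10}
  x = 9: [0↦7, 1↦2, 2↦3, 3↦5, 4↦3, 5↦3, 6↦0, 7↦0, 8↦9, 9↦0, 10↦1]  zeros at y ∈ {6, 7, 9}
  x = 10: [0↦10, 1↦8, 2↦3, 3↦1, 4↦8, 5↦8, 6↦7, 7↦0, 8↦4, 9↦3, 10↦3]  zeros at y ∈ {7}
Collecting zeros: affine points = {(2, 3), (2, 7), (2, 8), (3, 6), (5, 0), (7, 2), (8, 10), (9, 6), (9, 7), (9, 9), (10, 7)}.
Total count |C(F_11)_aff| = 11.


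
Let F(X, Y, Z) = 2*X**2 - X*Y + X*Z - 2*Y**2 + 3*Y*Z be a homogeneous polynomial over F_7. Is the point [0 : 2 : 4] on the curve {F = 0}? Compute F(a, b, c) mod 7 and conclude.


F(0,2,4) ≡ 2 (mod 7); P is NOT on the curve.

Evaluate F(0, 2, 4) term-by-term (mod 7).
  2*X**2 ↦ 2·0·1·1 = 0
  -X*Y ↦ -1·0·2·1 = 0
  X*Z ↦ 1·0·1·4 = 0
  -2*Y**2 ↦ -2·1·4·1 = -8
  3*Y*Z ↦ 3·1·2·4 = 24
Sum: F(0, 2, 4) = (0) + (0) + (0) + (-8) + (24) = 16.
Reducing mod 7: 16 ≡ 2 (mod 7).
Since F(a, b, c) ≡ 2 ≠ 0 (mod 7), P does NOT lie on the curve.


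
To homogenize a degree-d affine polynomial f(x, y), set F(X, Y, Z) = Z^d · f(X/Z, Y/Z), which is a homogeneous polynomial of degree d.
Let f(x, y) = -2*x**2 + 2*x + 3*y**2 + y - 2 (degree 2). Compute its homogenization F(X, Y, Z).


F(X, Y, Z) = -2*X**2 + 2*X*Z + 3*Y**2 + Y*Z - 2*Z**2

deg(f) = 2.
Substitute x = X/Z, y = Y/Z into f, then multiply by Z^2.
  monomial -2·x^2·y^0 ↦ -2·X^2·Y^0·Z^0.
  monomial 2·x^1·y^0 ↦ 2·X^1·Y^0·Z^1.
  monomial 3·x^0·y^2 ↦ 3·X^0·Y^2·Z^0.
  monomial 1·x^0·y^1 ↦ 1·X^0·Y^1·Z^1.
  monomial -2·x^0·y^0 ↦ -2·X^0·Y^0·Z^2.
Collecting: F(X, Y, Z) = -2*X**2 + 2*X*Z + 3*Y**2 + Y*Z - 2*Z**2.


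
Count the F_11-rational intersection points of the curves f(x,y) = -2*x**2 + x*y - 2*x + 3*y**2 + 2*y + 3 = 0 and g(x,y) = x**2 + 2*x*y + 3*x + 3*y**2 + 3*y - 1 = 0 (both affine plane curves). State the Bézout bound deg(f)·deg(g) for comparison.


Common zeros: {(9, 9)}; count = 1; Bézout bound = 4.

deg(f) = 2, deg(g) = 2, so Bézout bound = 4.
Scan x ∈ F_11. For each x, list the y ∈ F_11 with f(x, y) ≡ 0 and those with g(x, y) ≡ 0 (mod 11); the common zeros in that column are the intersection.
  x = 0: f ≡ 0 at y ∈ {5, 9}; g ≡ 0 at y ∈ ∅; common: ∅.
  x = 1: f ≡ 0 at y ∈ ∅; g ≡ 0 at y ∈ {1}; common: ∅.
  x = 2: f ≡ 0 at y ∈ {2, 4}; g ≡ 0 at y ∈ ∅; common: ∅.
  x = 3: f ≡ 0 at y ∈ ∅; g ≡ 0 at y ∈ {9, 10}; common: ∅.
  x = 4: f ≡ 0 at y ∈ ∅; g ≡ 0 at y ∈ ∅; common: ∅.
  x = 5: f ≡ 0 at y ∈ ∅; g ≡ 0 at y ∈ {1, 2}; common: ∅.
  x = 6: f ≡ 0 at y ∈ ∅; g ≡ 0 at y ∈ ∅; common: ∅.
  x = 7: f ≡ 0 at y ∈ {3, 5}; g ≡ 0 at y ∈ {10}; common: ∅.
  x = 8: f ≡ 0 at y ∈ ∅; g ≡ 0 at y ∈ ∅; common: ∅.
  x = 9: f ≡ 0 at y ∈ {2, 9}; g ≡ 0 at y ∈ {6, 9}; common: {9}.
  x = 10: f ≡ 0 at y ∈ {3, 4}; g ≡ 0 at y ∈ {2, 5}; common: ∅.
Collecting: common zeros = {(9, 9)}, so the count is 1.
Comparison with the Bézout bound: 1 ≤ 4 = deg(f)·deg(g), as expected for curves with no common component (the affine F_11-count falls short of the bound because intersections may lie at infinity, over extension fields, or carry multiplicity).


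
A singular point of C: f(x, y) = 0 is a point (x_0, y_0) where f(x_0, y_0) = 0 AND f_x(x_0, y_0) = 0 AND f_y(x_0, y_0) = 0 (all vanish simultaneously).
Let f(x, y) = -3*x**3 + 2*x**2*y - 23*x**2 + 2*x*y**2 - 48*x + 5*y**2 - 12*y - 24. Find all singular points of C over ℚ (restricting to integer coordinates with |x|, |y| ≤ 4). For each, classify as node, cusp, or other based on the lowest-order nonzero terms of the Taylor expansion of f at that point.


Singular points: {(-2, 2)}; classification: node.

Compute partial derivatives:
  f_x = -9*x**2 + 4*x*y - 46*x + 2*y**2 - 48.
  f_y = 2*x**2 + 4*x*y + 10*y - 12.
Scan x_0 ∈ {−4, ..., 4}. For each x_0, f_y(x_0, y) is a polynomial in y; find its integer roots y ∈ {−4, ..., 4}, then test f_x and f at those candidates.
  x = -4: f_y(-4, y) = 20 - 6*y; no integer root y with |y| ≤ 4.
  x = -3: f_y(-3, y) = 6 - 2*y; vanishes at y ∈ {3}. (-3, 3): f_x = -9 ≠ 0.
  x = -2: f_y(-2, y) = 2*y - 4; vanishes at y ∈ {2}. (-2, 2): f_x = 0, f = 0 — SINGULAR.
  x = -1: f_y(-1, y) = 6*y - 10; no integer root y with |y| ≤ 4.
  x = 0: f_y(0, y) = 10*y - 12; no integer root y with |y| ≤ 4.
  x = 1: f_y(1, y) = 14*y - 10; no integer root y with |y| ≤ 4.
  x = 2: f_y(2, y) = 18*y - 4; no integer root y with |y| ≤ 4.
  x = 3: f_y(3, y) = 22*y + 6; no integer root y with |y| ≤ 4.
  x = 4: f_y(4, y) = 26*y + 20; no integer root y with |y| ≤ 4.
Only singular point on the grid: (-2, 2).
Classify: substitute x = -2 + u, y = 2 + v and expand: f = -3*u**3 + 2*u**2*v - u**2 + 2*u*v**2 + v**2.
No constant or linear terms (consistent with a singular point). Quadratic part: -u**2 + v**2. Cubic part: -3*u**3 + 2*u**2*v + 2*u*v**2.
The quadratic part v**2 - u**2 = (v − u)(v + u) splits into two distinct linear factors, so there are two distinct tangent lines y − 2 = ±(x − -2) — this is a node (ordinary double point).
Classification: node.


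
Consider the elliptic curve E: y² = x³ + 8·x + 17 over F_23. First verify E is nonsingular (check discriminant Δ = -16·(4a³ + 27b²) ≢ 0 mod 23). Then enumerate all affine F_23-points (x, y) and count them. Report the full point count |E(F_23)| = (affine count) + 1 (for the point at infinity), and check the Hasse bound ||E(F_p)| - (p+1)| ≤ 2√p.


Affine points = {(1, 7), (1, 16), (2, 8), (2, 15), (7, 5), (7, 18), (8, 8), (8, 15), (9, 6), (9, 17), (10, 4), (10, 19), (12, 1), (12, 22), (13, 8), (13, 15), (15, 4), (15, 19), (16, 3), (16, 20), (17, 11), (17, 12), (18, 6), (18, 17), (19, 6), (19, 17), (20, 9), (20, 14), (21, 4), (21, 19), (22, 10), (22, 13)}; affine count = 32; |E(F_23)| = 33.

Discriminant check: Δ ∝ 4a³ + 27b² = 4·8³ + 27·17² = 4·512 + 27·289 ≡ 7 (mod 23). Nonzero ⇒ E is nonsingular.
For each x ∈ F_23, compute rhs = x³ + 8·x + 17 mod 23, then count y ∈ F_23 with y² ≡ rhs.
  x = 0: rhs = 17, matching y values: none (0 points).
  x = 1: rhs = 3, matching y values: 7, 16 (2 points).
  x = 2: rhs = 18, matching y values: 8, 15 (2 points).
  x = 3: rhs = 22, matching y values: none (0 points).
  x = 4: rhs = 21, matching y values: none (0 points).
  x = 5: rhs = 21, matching y values: none (0 points).
  x = 6: rhs = 5, matching y values: none (0 points).
  x = 7: rhs = 2, matching y values: 5, 18 (2 points).
  x = 8: rhs = 18, matching y values: 8, 15 (2 points).
  x = 9: rhs = 13, matching y values: 6, 17 (2 points).
  x = 10: rhs = 16, matching y values: 4, 19 (2 points).
  x = 11: rhs = 10, matching y values: none (0 points).
  x = 12: rhs = 1, matching y values: 1, 22 (2 points).
  x = 13: rhs = 18, matching y values: 8, 15 (2 points).
  x = 14: rhs = 21, matching y values: none (0 points).
  x = 15: rhs = 16, matching y values: 4, 19 (2 points).
  x = 16: rhs = 9, matching y values: 3, 20 (2 points).
  x = 17: rhs = 6, matching y values: 11, 12 (2 points).
  x = 18: rhs = 13, matching y values: 6, 17 (2 points).
  x = 19: rhs = 13, matching y values: 6, 17 (2 points).
  x = 20: rhs = 12, matching y values: 9, 14 (2 points).
  x = 21: rhs = 16, matching y values: 4, 19 (2 points).
  x = 22: rhs = 8, matching y values: 10, 13 (2 points).
Total affine count: 32.
Full point count |E(F_23)| = 32 + 1 = 33.
Hasse bound: |33 − (23+1)| = |9| = 9 ≤ 2√23 ≈ 9.5917 ✓.


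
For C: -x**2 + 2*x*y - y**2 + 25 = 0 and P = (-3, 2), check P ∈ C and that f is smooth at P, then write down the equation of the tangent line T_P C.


Tangent line at P: 10*x - 10*y + 50 = 0.

Step 1: f(-3, 2) = 0, so P lies on C.
Step 2: partial derivatives
  f_x(x, y) = -2*x + 2*y, f_y(x, y) = 2*x - 2*y.
  f_x(P) = 10, f_y(P) = -10 (gradient nonzero, so P is smooth).
Step 3: tangent line at P: 10·(x − -3) + -10·(y − 2) = 0.
Expanding: 10*x - 10*y + 50 = 0.


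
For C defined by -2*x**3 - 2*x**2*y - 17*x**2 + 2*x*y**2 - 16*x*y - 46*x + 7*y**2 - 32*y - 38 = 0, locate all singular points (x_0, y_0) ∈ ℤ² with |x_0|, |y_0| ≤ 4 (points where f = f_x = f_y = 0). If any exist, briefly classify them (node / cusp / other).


Singular points: {(-3, 1)}; classification: node.

Compute partial derivatives:
  f_x = -6*x**2 - 4*x*y - 34*x + 2*y**2 - 16*y - 46.
  f_y = -2*x**2 + 4*x*y - 16*x + 14*y - 32.
Scan x_0 ∈ {−4, ..., 4}. For each x_0, f_y(x_0, y) is a polynomial in y; find its integer roots y ∈ {−4, ..., 4}, then test f_x and f at those candidates.
  x = -4: f_y(-4, y) = -2*y; vanishes at y ∈ {0}. (-4, 0): f_x = -6 ≠ 0.
  x = -3: f_y(-3, y) = 2*y - 2; vanishes at y ∈ {1}. (-3, 1): f_x = 0, f = 0 — SINGULAR.
  x = -2: f_y(-2, y) = 6*y - 8; no integer root y with |y| ≤ 4.
  x = -1: f_y(-1, y) = 10*y - 18; no integer root y with |y| ≤ 4.
  x = 0: f_y(0, y) = 14*y - 32; no integer root y with |y| ≤ 4.
  x = 1: f_y(1, y) = 18*y - 50; no integer root y with |y| ≤ 4.
  x = 2: f_y(2, y) = 22*y - 72; no integer root y with |y| ≤ 4.
  x = 3: f_y(3, y) = 26*y - 98; no integer root y with |y| ≤ 4.
  x = 4: f_y(4, y) = 30*y - 128; no integer root y with |y| ≤ 4.
Only singular point on the grid: (-3, 1).
Classify: substitute x = -3 + u, y = 1 + v and expand: f = -2*u**3 - 2*u**2*v - u**2 + 2*u*v**2 + v**2.
No constant or linear terms (consistent with a singular point). Quadratic part: -u**2 + v**2. Cubic part: -2*u**3 - 2*u**2*v + 2*u*v**2.
The quadratic part v**2 - u**2 = (v − u)(v + u) splits into two distinct linear factors, so there are two distinct tangent lines y − 1 = ±(x − -3) — this is a node (ordinary double point).
Classification: node.


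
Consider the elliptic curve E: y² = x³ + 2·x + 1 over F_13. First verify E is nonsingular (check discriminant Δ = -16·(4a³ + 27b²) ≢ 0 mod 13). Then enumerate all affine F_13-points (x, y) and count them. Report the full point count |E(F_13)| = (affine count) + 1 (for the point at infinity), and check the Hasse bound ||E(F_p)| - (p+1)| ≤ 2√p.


Affine points = {(0, 1), (0, 12), (1, 2), (1, 11), (2, 0), (8, 3), (8, 10)}; affine count = 7; |E(F_13)| = 8.

Discriminant check: Δ ∝ 4a³ + 27b² = 4·2³ + 27·1² = 4·8 + 27·1 ≡ 7 (mod 13). Nonzero ⇒ E is nonsingular.
For each x ∈ F_13, compute rhs = x³ + 2·x + 1 mod 13, then count y ∈ F_13 with y² ≡ rhs.
  x = 0: rhs = 1, matching y values: 1, 12 (2 points).
  x = 1: rhs = 4, matching y values: 2, 11 (2 points).
  x = 2: rhs = 0, matching y values: 0 (1 points).
  x = 3: rhs = 8, matching y values: none (0 points).
  x = 4: rhs = 8, matching y values: none (0 points).
  x = 5: rhs = 6, matching y values: none (0 points).
  x = 6: rhs = 8, matching y values: none (0 points).
  x = 7: rhs = 7, matching y values: none (0 points).
  x = 8: rhs = 9, matching y values: 3, 10 (2 points).
  x = 9: rhs = 7, matching y values: none (0 points).
  x = 10: rhs = 7, matching y values: none (0 points).
  x = 11: rhs = 2, matching y values: none (0 points).
  x = 12: rhs = 11, matching y values: none (0 points).
Total affine count: 7.
Full point count |E(F_13)| = 7 + 1 = 8.
Hasse bound: |8 − (13+1)| = |-6| = 6 ≤ 2√13 ≈ 7.2111 ✓.


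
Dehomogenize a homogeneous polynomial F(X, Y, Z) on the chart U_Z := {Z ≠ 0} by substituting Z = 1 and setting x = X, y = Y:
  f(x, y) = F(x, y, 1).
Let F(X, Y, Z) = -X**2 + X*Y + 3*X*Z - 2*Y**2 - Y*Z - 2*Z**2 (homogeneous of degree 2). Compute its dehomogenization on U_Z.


f(x, y) = -x**2 + x*y + 3*x - 2*y**2 - y - 2

On U_Z we set Z = 1. Each monomial c·X^i·Y^j·Z^k in F becomes c·x^i·y^j·1^k = c·x^i·y^j.
Substituting Z = 1: F(X, Y, 1) = -x**2 + x*y + 3*x - 2*y**2 - y - 2.
Note: deg(f) ≤ deg(F) = 2; strict inequality happens when F is divisible by Z (lost terms).


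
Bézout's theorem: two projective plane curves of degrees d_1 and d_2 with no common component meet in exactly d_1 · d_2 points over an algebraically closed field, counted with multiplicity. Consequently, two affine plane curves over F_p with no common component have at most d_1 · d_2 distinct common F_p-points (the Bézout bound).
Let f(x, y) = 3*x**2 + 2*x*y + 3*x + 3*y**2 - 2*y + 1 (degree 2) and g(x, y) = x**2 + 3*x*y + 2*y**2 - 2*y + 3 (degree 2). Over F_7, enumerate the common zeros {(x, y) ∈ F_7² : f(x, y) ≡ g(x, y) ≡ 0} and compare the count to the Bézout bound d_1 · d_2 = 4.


Common zeros: {(4, 4), (5, 0)}; count = 2; Bézout bound = 4.

deg(f) = 2, deg(g) = 2, so Bézout bound = 4.
Scan x ∈ F_7. For each x, list the y ∈ F_7 with f(x, y) ≡ 0 and those with g(x, y) ≡ 0 (mod 7); the common zeros in that column are the intersection.
  x = 0: f ≡ 0 at y ∈ ∅; g ≡ 0 at y ∈ {2, 6}; common: ∅.
  x = 1: f ≡ 0 at y ∈ {0}; g ≡ 0 at y ∈ {1, 2}; common: ∅.
  x = 2: f ≡ 0 at y ∈ {2}; g ≡ 0 at y ∈ {0, 5}; common: ∅.
  x = 3: f ≡ 0 at y ∈ ∅; g ≡ 0 at y ∈ {1, 6}; common: ∅.
  x = 4: f ≡ 0 at y ∈ {1, 4}; g ≡ 0 at y ∈ {4, 5}; common: {4}.
  x = 5: f ≡ 0 at y ∈ {0, 2}; g ≡ 0 at y ∈ {0, 4}; common: {0}.
  x = 6: f ≡ 0 at y ∈ {1, 5}; g ≡ 0 at y ∈ {3}; common: ∅.
Collecting: common zeros = {(4, 4), (5, 0)}, so the count is 2.
Comparison with the Bézout bound: 2 ≤ 4 = deg(f)·deg(g), as expected for curves with no common component (the affine F_7-count falls short of the bound because intersections may lie at infinity, over extension fields, or carry multiplicity).


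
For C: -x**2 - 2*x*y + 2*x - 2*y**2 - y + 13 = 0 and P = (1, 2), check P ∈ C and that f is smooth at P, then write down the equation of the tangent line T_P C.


Tangent line at P: -4*x - 11*y + 26 = 0.

Step 1: f(1, 2) = 0, so P lies on C.
Step 2: partial derivatives
  f_x(x, y) = -2*x - 2*y + 2, f_y(x, y) = -2*x - 4*y - 1.
  f_x(P) = -4, f_y(P) = -11 (gradient nonzero, so P is smooth).
Step 3: tangent line at P: -4·(x − 1) + -11·(y − 2) = 0.
Expanding: -4*x - 11*y + 26 = 0.


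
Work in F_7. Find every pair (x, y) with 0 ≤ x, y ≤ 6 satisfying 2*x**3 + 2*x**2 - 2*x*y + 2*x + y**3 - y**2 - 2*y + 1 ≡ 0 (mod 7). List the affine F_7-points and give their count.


Affine F_7-points: {(0, 5), (1, 0), (2, 2)}; count = 3.

For each of the 49 pairs (x, y) ∈ F_7², evaluate f(x, y) mod 7. Record the zeros.
  x = 0: [0↦1, 1↦6, 2↦1, 3↦6, 4↦6, 5↦0, 6↦1]  zeros at y ∈ {5}
  x = 1: [0↦0, 1↦3, 2↦3, 3↦6, 4↦4, 5↦3, 6↦2]  zeros at y ∈ {0}
  x = 2: [0↦1, 1↦2, 2↦0, 3↦1, 4↦4, 5↦1, 6↦5]  zeros at y ∈ {2}
  x = 3: [0↦2, 1↦1, 2↦4, 3↦3, 4↦4, 5↦6, 6↦1]  zeros at y ∈ ∅
  x = 4: [0↦1, 1↦5, 2↦6, 3↦3, 4↦2, 5↦2, 6↦2]  zeros at y ∈ ∅
  x = 5: [0↦3, 1↦5, 2↦4, 3↦6, 4↦3, 5↦1, 6↦6]  zeros at y ∈ ∅
  x = 6: [0↦6, 1↦6, 2↦3, 3↦3, 4↦5, 5↦1, 6↦4]  zeros at y ∈ ∅
Collecting zeros: affine points = {(0, 5), (1, 0), (2, 2)}.
Total count |C(F_7)_aff| = 3.


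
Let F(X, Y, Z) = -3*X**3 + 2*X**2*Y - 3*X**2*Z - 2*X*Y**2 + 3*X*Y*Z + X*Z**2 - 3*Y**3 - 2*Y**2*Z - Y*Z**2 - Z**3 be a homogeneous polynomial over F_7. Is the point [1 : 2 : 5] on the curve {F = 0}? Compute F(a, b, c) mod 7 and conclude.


F(1,2,5) ≡ 4 (mod 7); P is NOT on the curve.

Evaluate F(1, 2, 5) term-by-term (mod 7).
  -3*X**3 ↦ -3·1·1·1 = -3
  2*X**2*Y ↦ 2·1·2·1 = 4
  -3*X**2*Z ↦ -3·1·1·5 = -15
  -2*X*Y**2 ↦ -2·1·4·1 = -8
  3*X*Y*Z ↦ 3·1·2·5 = 30
  X*Z**2 ↦ 1·1·1·25 = 25
  -3*Y**3 ↦ -3·1·8·1 = -24
  -2*Y**2*Z ↦ -2·1·4·5 = -40
  -Y*Z**2 ↦ -1·1·2·25 = -50
  -Z**3 ↦ -1·1·1·125 = -125
Sum: F(1, 2, 5) = (-3) + (4) + (-15) + (-8) + (30) + (25) + (-24) + (-40) + (-50) + (-125) = -206.
Reducing mod 7: -206 ≡ 4 (mod 7).
Since F(a, b, c) ≡ 4 ≠ 0 (mod 7), P does NOT lie on the curve.


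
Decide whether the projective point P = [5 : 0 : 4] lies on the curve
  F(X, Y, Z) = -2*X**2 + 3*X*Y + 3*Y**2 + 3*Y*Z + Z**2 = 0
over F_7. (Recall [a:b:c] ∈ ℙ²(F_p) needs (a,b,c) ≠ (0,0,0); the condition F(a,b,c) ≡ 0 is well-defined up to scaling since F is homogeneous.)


F(5,0,4) ≡ 1 (mod 7); P is NOT on the curve.

Evaluate F(5, 0, 4) term-by-term (mod 7).
  -2*X**2 ↦ -2·25·1·1 = -50
  3*X*Y ↦ 3·5·0·1 = 0
  3*Y**2 ↦ 3·1·0·1 = 0
  3*Y*Z ↦ 3·1·0·4 = 0
  Z**2 ↦ 1·1·1·16 = 16
Sum: F(5, 0, 4) = (-50) + (0) + (0) + (0) + (16) = -34.
Reducing mod 7: -34 ≡ 1 (mod 7).
Since F(a, b, c) ≡ 1 ≠ 0 (mod 7), P does NOT lie on the curve.


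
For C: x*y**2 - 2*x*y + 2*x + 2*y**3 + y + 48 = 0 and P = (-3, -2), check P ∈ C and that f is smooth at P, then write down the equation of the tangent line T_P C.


Tangent line at P: 10*x + 43*y + 116 = 0.

Step 1: f(-3, -2) = 0, so P lies on C.
Step 2: partial derivatives
  f_x(x, y) = y**2 - 2*y + 2, f_y(x, y) = 2*x*y - 2*x + 6*y**2 + 1.
  f_x(P) = 10, f_y(P) = 43 (gradient nonzero, so P is smooth).
Step 3: tangent line at P: 10·(x − -3) + 43·(y − -2) = 0.
Expanding: 10*x + 43*y + 116 = 0.


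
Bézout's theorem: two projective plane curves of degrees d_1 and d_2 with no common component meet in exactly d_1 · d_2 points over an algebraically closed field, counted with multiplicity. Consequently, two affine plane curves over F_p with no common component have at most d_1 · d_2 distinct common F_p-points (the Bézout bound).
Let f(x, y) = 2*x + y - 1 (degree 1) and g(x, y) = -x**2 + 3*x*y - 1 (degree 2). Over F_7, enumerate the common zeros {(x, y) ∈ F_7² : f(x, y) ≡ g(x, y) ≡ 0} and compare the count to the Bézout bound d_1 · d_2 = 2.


Common zeros: {(5, 5)}; count = 1; Bézout bound = 2.

deg(f) = 1, deg(g) = 2, so Bézout bound = 2.
Scan x ∈ F_7. For each x, list the y ∈ F_7 with f(x, y) ≡ 0 and those with g(x, y) ≡ 0 (mod 7); the common zeros in that column are the intersection.
  x = 0: f ≡ 0 at y ∈ {1}; g ≡ 0 at y ∈ ∅; common: ∅.
  x = 1: f ≡ 0 at y ∈ {6}; g ≡ 0 at y ∈ {3}; common: ∅.
  x = 2: f ≡ 0 at y ∈ {4}; g ≡ 0 at y ∈ {2}; common: ∅.
  x = 3: f ≡ 0 at y ∈ {2}; g ≡ 0 at y ∈ {5}; common: ∅.
  x = 4: f ≡ 0 at y ∈ {0}; g ≡ 0 at y ∈ {2}; common: ∅.
  x = 5: f ≡ 0 at y ∈ {5}; g ≡ 0 at y ∈ {5}; common: {5}.
  x = 6: f ≡ 0 at y ∈ {3}; g ≡ 0 at y ∈ {4}; common: ∅.
Collecting: common zeros = {(5, 5)}, so the count is 1.
Comparison with the Bézout bound: 1 ≤ 2 = deg(f)·deg(g), as expected for curves with no common component (the affine F_7-count falls short of the bound because intersections may lie at infinity, over extension fields, or carry multiplicity).


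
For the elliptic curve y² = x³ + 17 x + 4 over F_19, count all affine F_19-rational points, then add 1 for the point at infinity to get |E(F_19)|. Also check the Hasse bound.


Affine points = {(0, 2), (0, 17), (3, 5), (3, 14), (5, 9), (5, 10), (8, 5), (8, 14), (12, 6), (12, 13), (13, 3), (13, 16), (15, 9), (15, 10), (17, 0), (18, 9), (18, 10)}; affine count = 17; |E(F_19)| = 18.

Discriminant check: Δ ∝ 4a³ + 27b² = 4·17³ + 27·4² = 4·4913 + 27·16 ≡ 1 (mod 19). Nonzero ⇒ E is nonsingular.
For each x ∈ F_19, compute rhs = x³ + 17·x + 4 mod 19, then count y ∈ F_19 with y² ≡ rhs.
  x = 0: rhs = 4, matching y values: 2, 17 (2 points).
  x = 1: rhs = 3, matching y values: none (0 points).
  x = 2: rhs = 8, matching y values: none (0 points).
  x = 3: rhs = 6, matching y values: 5, 14 (2 points).
  x = 4: rhs = 3, matching y values: none (0 points).
  x = 5: rhs = 5, matching y values: 9, 10 (2 points).
  x = 6: rhs = 18, matching y values: none (0 points).
  x = 7: rhs = 10, matching y values: none (0 points).
  x = 8: rhs = 6, matching y values: 5, 14 (2 points).
  x = 9: rhs = 12, matching y values: none (0 points).
  x = 10: rhs = 15, matching y values: none (0 points).
  x = 11: rhs = 2, matching y values: none (0 points).
  x = 12: rhs = 17, matching y values: 6, 13 (2 points).
  x = 13: rhs = 9, matching y values: 3, 16 (2 points).
  x = 14: rhs = 3, matching y values: none (0 points).
  x = 15: rhs = 5, matching y values: 9, 10 (2 points).
  x = 16: rhs = 2, matching y values: none (0 points).
  x = 17: rhs = 0, matching y values: 0 (1 points).
  x = 18: rhs = 5, matching y values: 9, 10 (2 points).
Total affine count: 17.
Full point count |E(F_19)| = 17 + 1 = 18.
Hasse bound: |18 − (19+1)| = |-2| = 2 ≤ 2√19 ≈ 8.7178 ✓.


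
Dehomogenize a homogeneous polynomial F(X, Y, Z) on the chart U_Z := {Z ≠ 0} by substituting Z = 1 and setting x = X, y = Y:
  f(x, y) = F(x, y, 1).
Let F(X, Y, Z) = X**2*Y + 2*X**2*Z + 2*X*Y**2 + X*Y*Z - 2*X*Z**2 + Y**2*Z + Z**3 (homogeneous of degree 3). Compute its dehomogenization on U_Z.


f(x, y) = x**2*y + 2*x**2 + 2*x*y**2 + x*y - 2*x + y**2 + 1

On U_Z we set Z = 1. Each monomial c·X^i·Y^j·Z^k in F becomes c·x^i·y^j·1^k = c·x^i·y^j.
Substituting Z = 1: F(X, Y, 1) = x**2*y + 2*x**2 + 2*x*y**2 + x*y - 2*x + y**2 + 1.
Note: deg(f) ≤ deg(F) = 3; strict inequality happens when F is divisible by Z (lost terms).


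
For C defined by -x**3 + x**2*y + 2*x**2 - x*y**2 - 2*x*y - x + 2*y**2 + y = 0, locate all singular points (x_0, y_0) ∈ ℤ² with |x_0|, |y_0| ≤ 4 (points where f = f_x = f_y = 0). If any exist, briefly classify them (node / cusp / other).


Singular points: {(1, 0)}; classification: node.

Compute partial derivatives:
  f_x = -3*x**2 + 2*x*y + 4*x - y**2 - 2*y - 1.
  f_y = x**2 - 2*x*y - 2*x + 4*y + 1.
Scan x_0 ∈ {−4, ..., 4}. For each x_0, f_y(x_0, y) is a polynomial in y; find its integer roots y ∈ {−4, ..., 4}, then test f_x and f at those candidates.
  x = -4: f_y(-4, y) = 12*y + 25; no integer root y with |y| ≤ 4.
  x = -3: f_y(-3, y) = 10*y + 16; no integer root y with |y| ≤ 4.
  x = -2: f_y(-2, y) = 8*y + 9; no integer root y with |y| ≤ 4.
  x = -1: f_y(-1, y) = 6*y + 4; no integer root y with |y| ≤ 4.
  x = 0: f_y(0, y) = 4*y + 1; no integer root y with |y| ≤ 4.
  x = 1: f_y(1, y) = 2*y; vanishes at y ∈ {0}. (1, 0): f_x = 0, f = 0 — SINGULAR.
  x = 2: f_y(2, y) = 1; no integer root y with |y| ≤ 4.
  x = 3: f_y(3, y) = 4 - 2*y; vanishes at y ∈ {2}. (3, 2): f_x = -12 ≠ 0.
  x = 4: f_y(4, y) = 9 - 4*y; no integer root y with |y| ≤ 4.
Only singular point on the grid: (1, 0).
Classify: substitute x = 1 + u, y = 0 + v and expand: f = -u**3 + u**2*v - u**2 - u*v**2 + v**2.
No constant or linear terms (consistent with a singular point). Quadratic part: -u**2 + v**2. Cubic part: -u**3 + u**2*v - u*v**2.
The quadratic part v**2 - u**2 = (v − u)(v + u) splits into two distinct linear factors, so there are two distinct tangent lines y − 0 = ±(x − 1) — this is a node (ordinary double point).
Classification: node.


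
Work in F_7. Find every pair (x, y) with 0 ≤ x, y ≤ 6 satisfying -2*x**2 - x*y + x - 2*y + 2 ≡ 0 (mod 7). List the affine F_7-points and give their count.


Affine F_7-points: {(0, 1), (1, 5), (2, 6), (3, 3), (4, 5), (6, 6)}; count = 6.

For each of the 49 pairs (x, y) ∈ F_7², evaluate f(x, y) mod 7. Record the zeros.
  x = 0: [0↦2, 1↦0, 2↦5, 3↦3, 4↦1, 5↦6, 6↦4]  zeros at y ∈ {1}
  x = 1: [0↦1, 1↦5, 2↦2, 3↦6, 4↦3, 5↦0, 6↦4]  zeros at y ∈ {5}
  x = 2: [0↦3, 1↦6, 2↦2, 3↦5, 4↦1, 5↦4, 6↦0]  zeros at y ∈ {6}
  x = 3: [0↦1, 1↦3, 2↦5, 3↦0, 4↦2, 5↦4, 6↦6]  zeros at y ∈ {3}
  x = 4: [0↦2, 1↦3, 2↦4, 3↦5, 4↦6, 5↦0, 6↦1]  zeros at y ∈ {5}
  x = 5: [0↦6, 1↦6, 2↦6, 3↦6, 4↦6, 5↦6, 6↦6]  zeros at y ∈ ∅
  x = 6: [0↦6, 1↦5, 2↦4, 3↦3, 4↦2, 5↦1, 6↦0]  zeros at y ∈ {6}
Collecting zeros: affine points = {(0, 1), (1, 5), (2, 6), (3, 3), (4, 5), (6, 6)}.
Total count |C(F_7)_aff| = 6.


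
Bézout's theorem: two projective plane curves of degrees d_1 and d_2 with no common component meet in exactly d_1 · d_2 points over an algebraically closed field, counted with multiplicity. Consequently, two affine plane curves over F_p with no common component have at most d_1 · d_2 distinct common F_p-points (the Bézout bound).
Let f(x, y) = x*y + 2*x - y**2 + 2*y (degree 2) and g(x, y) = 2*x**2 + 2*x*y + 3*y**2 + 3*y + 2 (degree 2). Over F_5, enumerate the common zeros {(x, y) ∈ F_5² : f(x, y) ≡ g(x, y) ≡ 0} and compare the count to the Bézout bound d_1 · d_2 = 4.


Common zeros: {(0, 2)}; count = 1; Bézout bound = 4.

deg(f) = 2, deg(g) = 2, so Bézout bound = 4.
Scan x ∈ F_5. For each x, list the y ∈ F_5 with f(x, y) ≡ 0 and those with g(x, y) ≡ 0 (mod 5); the common zeros in that column are the intersection.
  x = 0: f ≡ 0 at y ∈ {0, 2}; g ≡ 0 at y ∈ {2}; common: {2}.
  x = 1: f ≡ 0 at y ∈ ∅; g ≡ 0 at y ∈ ∅; common: ∅.
  x = 2: f ≡ 0 at y ∈ ∅; g ≡ 0 at y ∈ {0, 1}; common: ∅.
  x = 3: f ≡ 0 at y ∈ {1, 4}; g ≡ 0 at y ∈ {0, 2}; common: ∅.
  x = 4: f ≡ 0 at y ∈ ∅; g ≡ 0 at y ∈ ∅; common: ∅.
Collecting: common zeros = {(0, 2)}, so the count is 1.
Comparison with the Bézout bound: 1 ≤ 4 = deg(f)·deg(g), as expected for curves with no common component (the affine F_5-count falls short of the bound because intersections may lie at infinity, over extension fields, or carry multiplicity).


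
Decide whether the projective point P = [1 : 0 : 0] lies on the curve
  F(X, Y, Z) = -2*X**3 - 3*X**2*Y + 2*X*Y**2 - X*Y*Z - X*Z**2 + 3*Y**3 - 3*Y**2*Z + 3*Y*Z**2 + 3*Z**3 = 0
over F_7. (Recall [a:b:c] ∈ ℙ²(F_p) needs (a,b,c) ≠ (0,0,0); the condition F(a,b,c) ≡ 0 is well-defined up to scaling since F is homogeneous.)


F(1,0,0) ≡ 5 (mod 7); P is NOT on the curve.

Evaluate F(1, 0, 0) term-by-term (mod 7).
  -2*X**3 ↦ -2·1·1·1 = -2
  -3*X**2*Y ↦ -3·1·0·1 = 0
  2*X*Y**2 ↦ 2·1·0·1 = 0
  -X*Y*Z ↦ -1·1·0·0 = 0
  -X*Z**2 ↦ -1·1·1·0 = 0
  3*Y**3 ↦ 3·1·0·1 = 0
  -3*Y**2*Z ↦ -3·1·0·0 = 0
  3*Y*Z**2 ↦ 3·1·0·0 = 0
  3*Z**3 ↦ 3·1·1·0 = 0
Sum: F(1, 0, 0) = (-2) + (0) + (0) + (0) + (0) + (0) + (0) + (0) + (0) = -2.
Reducing mod 7: -2 ≡ 5 (mod 7).
Since F(a, b, c) ≡ 5 ≠ 0 (mod 7), P does NOT lie on the curve.


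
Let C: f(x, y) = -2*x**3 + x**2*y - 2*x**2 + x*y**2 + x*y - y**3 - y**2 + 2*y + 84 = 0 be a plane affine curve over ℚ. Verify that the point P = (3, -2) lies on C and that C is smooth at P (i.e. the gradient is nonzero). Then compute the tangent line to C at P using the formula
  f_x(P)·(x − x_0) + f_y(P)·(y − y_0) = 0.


Tangent line at P: -76*x - 6*y + 216 = 0.

Step 1: f(3, -2) = 0, so P lies on C.
Step 2: partial derivatives
  f_x(x, y) = -6*x**2 + 2*x*y - 4*x + y**2 + y, f_y(x, y) = x**2 + 2*x*y + x - 3*y**2 - 2*y + 2.
  f_x(P) = -76, f_y(P) = -6 (gradient nonzero, so P is smooth).
Step 3: tangent line at P: -76·(x − 3) + -6·(y − -2) = 0.
Expanding: -76*x - 6*y + 216 = 0.


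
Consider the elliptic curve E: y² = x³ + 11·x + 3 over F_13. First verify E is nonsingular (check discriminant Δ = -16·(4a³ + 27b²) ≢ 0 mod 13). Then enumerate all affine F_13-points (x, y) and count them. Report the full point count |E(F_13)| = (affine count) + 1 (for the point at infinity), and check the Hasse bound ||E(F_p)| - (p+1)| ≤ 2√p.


Affine points = {(0, 4), (0, 9), (5, 1), (5, 12), (6, 5), (6, 8), (9, 5), (9, 8), (11, 5), (11, 8), (12, 2), (12, 11)}; affine count = 12; |E(F_13)| = 13.

Discriminant check: Δ ∝ 4a³ + 27b² = 4·11³ + 27·3² = 4·1331 + 27·9 ≡ 3 (mod 13). Nonzero ⇒ E is nonsingular.
For each x ∈ F_13, compute rhs = x³ + 11·x + 3 mod 13, then count y ∈ F_13 with y² ≡ rhs.
  x = 0: rhs = 3, matching y values: 4, 9 (2 points).
  x = 1: rhs = 2, matching y values: none (0 points).
  x = 2: rhs = 7, matching y values: none (0 points).
  x = 3: rhs = 11, matching y values: none (0 points).
  x = 4: rhs = 7, matching y values: none (0 points).
  x = 5: rhs = 1, matching y values: 1, 12 (2 points).
  x = 6: rhs = 12, matching y values: 5, 8 (2 points).
  x = 7: rhs = 7, matching y values: none (0 points).
  x = 8: rhs = 5, matching y values: none (0 points).
  x = 9: rhs = 12, matching y values: 5, 8 (2 points).
  x = 10: rhs = 8, matching y values: none (0 points).
  x = 11: rhs = 12, matching y values: 5, 8 (2 points).
  x = 12: rhs = 4, matching y values: 2, 11 (2 points).
Total affine count: 12.
Full point count |E(F_13)| = 12 + 1 = 13.
Hasse bound: |13 − (13+1)| = |-1| = 1 ≤ 2√13 ≈ 7.2111 ✓.


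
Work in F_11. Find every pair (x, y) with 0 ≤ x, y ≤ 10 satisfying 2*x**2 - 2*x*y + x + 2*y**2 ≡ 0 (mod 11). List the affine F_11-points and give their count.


Affine F_11-points: {(0, 0), (3, 7), (5, 0), (5, 5), (6, 8), (6, 9), (7, 8), (7, 10), (8, 9), (8, 10), (9, 2), (9, 7)}; count = 12.

For each of the 121 pairs (x, y) ∈ F_11², evaluate f(x, y) mod 11. Record the zeros.
  x = 0: [0↦0, 1↦2, 2↦8, 3↦7, 4↦10, 5↦6, 6↦6, 7↦10, 8↦7, 9↦8, 10↦2]  zeros at y ∈ {0}
  x = 1: [0↦3, 1↦3, 2↦7, 3↦4, 4↦5, 5↦10, 6↦8, 7↦10, 8↦5, 9↦4, 10↦7]  zeros at y ∈ ∅
  x = 2: [0↦10, 1↦8, 2↦10, 3↦5, 4↦4, 5↦7, 6↦3, 7↦3, 8↦7, 9↦4, 10↦5]  zeros at y ∈ ∅
  x = 3: [0↦10, 1↦6, 2↦6, 3↦10, 4↦7, 5↦8, 6↦2, 7↦0, 8↦2, 9↦8, 10↦7]  zeros at y ∈ {7}
  x = 4: [0↦3, 1↦8, 2↦6, 3↦8, 4↦3, 5↦2, 6↦5, 7↦1, 8↦1, 9↦5, 10↦2]  zeros at y ∈ ∅
  x = 5: [0↦0, 1↦3, 2↦10, 3↦10, 4↦3, 5↦0, 6↦1, 7↦6, 8↦4, 9↦6, 10↦1]  zeros at y ∈ {0, 5}
  x = 6: [0↦1, 1↦2, 2↦7, 3↦5, 4↦7, 5↦2, 6↦1, 7↦4, 8↦0, 9↦0, 10↦4]  zeros at y ∈ {8, 9}
  x = 7: [0↦6, 1↦5, 2↦8, 3↦4, 4↦4, 5↦8, 6↦5, 7↦6, 8↦0, 9↦9, 10↦0]  zeros at y ∈ {8, 10}
  x = 8: [0↦4, 1↦1, 2↦2, 3↦7, 4↦5, 5↦7, 6↦2, 7↦1, 8↦4, 9↦0, 10↦0]  zeros at y ∈ {9, 10}
  x = 9: [0↦6, 1↦1, 2↦0, 3↦3, 4↦10, 5↦10, 6↦3, 7↦0, 8↦1, 9↦6, 10↦4]  zeros at y ∈ {2, 7}
  x = 10: [0↦1, 1↦5, 2↦2, 3↦3, 4↦8, 5↦6, 6↦8, 7↦3, 8↦2, 9↦5, 10↦1]  zeros at y ∈ ∅
Collecting zeros: affine points = {(0, 0), (3, 7), (5, 0), (5, 5), (6, 8), (6, 9), (7, 8), (7, 10), (8, 9), (8, 10), (9, 2), (9, 7)}.
Total count |C(F_11)_aff| = 12.


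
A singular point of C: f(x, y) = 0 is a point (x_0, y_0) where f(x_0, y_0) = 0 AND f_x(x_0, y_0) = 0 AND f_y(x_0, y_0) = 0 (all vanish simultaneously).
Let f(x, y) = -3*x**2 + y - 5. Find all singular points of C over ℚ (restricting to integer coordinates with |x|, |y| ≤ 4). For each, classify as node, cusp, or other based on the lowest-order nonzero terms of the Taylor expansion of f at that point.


No singular points in the scanned grid; C is smooth there.

Compute partial derivatives:
  f_x = -6*x.
  f_y = 1.
f_y = 1 is a nonzero constant, so f_y never vanishes: no point (x, y) can satisfy f = f_x = f_y = 0. In particular no (x, y) ∈ {−4, ..., 4}² is singular; the curve is smooth.


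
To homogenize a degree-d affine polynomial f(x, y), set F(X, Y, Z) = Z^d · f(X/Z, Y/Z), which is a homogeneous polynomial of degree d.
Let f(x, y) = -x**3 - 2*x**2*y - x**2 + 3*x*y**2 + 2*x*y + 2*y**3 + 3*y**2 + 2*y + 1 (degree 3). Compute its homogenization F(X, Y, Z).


F(X, Y, Z) = -X**3 - 2*X**2*Y - X**2*Z + 3*X*Y**2 + 2*X*Y*Z + 2*Y**3 + 3*Y**2*Z + 2*Y*Z**2 + Z**3

deg(f) = 3.
Substitute x = X/Z, y = Y/Z into f, then multiply by Z^3.
  monomial -1·x^3·y^0 ↦ -1·X^3·Y^0·Z^0.
  monomial -2·x^2·y^1 ↦ -2·X^2·Y^1·Z^0.
  monomial -1·x^2·y^0 ↦ -1·X^2·Y^0·Z^1.
  monomial 3·x^1·y^2 ↦ 3·X^1·Y^2·Z^0.
  monomial 2·x^1·y^1 ↦ 2·X^1·Y^1·Z^1.
  monomial 2·x^0·y^3 ↦ 2·X^0·Y^3·Z^0.
  monomial 3·x^0·y^2 ↦ 3·X^0·Y^2·Z^1.
  monomial 2·x^0·y^1 ↦ 2·X^0·Y^1·Z^2.
  monomial 1·x^0·y^0 ↦ 1·X^0·Y^0·Z^3.
Collecting: F(X, Y, Z) = -X**3 - 2*X**2*Y - X**2*Z + 3*X*Y**2 + 2*X*Y*Z + 2*Y**3 + 3*Y**2*Z + 2*Y*Z**2 + Z**3.


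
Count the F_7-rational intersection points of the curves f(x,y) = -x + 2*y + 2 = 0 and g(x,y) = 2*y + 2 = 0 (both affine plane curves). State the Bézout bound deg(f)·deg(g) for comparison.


Common zeros: {(0, 6)}; count = 1; Bézout bound = 1.

deg(f) = 1, deg(g) = 1, so Bézout bound = 1.
Scan x ∈ F_7. For each x, list the y ∈ F_7 with f(x, y) ≡ 0 and those with g(x, y) ≡ 0 (mod 7); the common zeros in that column are the intersection.
  x = 0: f ≡ 0 at y ∈ {6}; g ≡ 0 at y ∈ {6}; common: {6}.
  x = 1: f ≡ 0 at y ∈ {3}; g ≡ 0 at y ∈ {6}; common: ∅.
  x = 2: f ≡ 0 at y ∈ {0}; g ≡ 0 at y ∈ {6}; common: ∅.
  x = 3: f ≡ 0 at y ∈ {4}; g ≡ 0 at y ∈ {6}; common: ∅.
  x = 4: f ≡ 0 at y ∈ {1}; g ≡ 0 at y ∈ {6}; common: ∅.
  x = 5: f ≡ 0 at y ∈ {5}; g ≡ 0 at y ∈ {6}; common: ∅.
  x = 6: f ≡ 0 at y ∈ {2}; g ≡ 0 at y ∈ {6}; common: ∅.
Collecting: common zeros = {(0, 6)}, so the count is 1.
Comparison with the Bézout bound: 1 ≤ 1 = deg(f)·deg(g), as expected for curves with no common component (the bound is attained).


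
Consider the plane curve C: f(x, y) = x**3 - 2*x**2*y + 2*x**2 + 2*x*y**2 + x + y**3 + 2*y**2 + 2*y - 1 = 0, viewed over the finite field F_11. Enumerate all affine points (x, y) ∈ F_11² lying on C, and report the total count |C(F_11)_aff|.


Affine F_11-points: {(1, 3), (1, 6), (1, 9), (3, 2), (4, 0), (4, 6), (5, 6), (6, 5), (7, 3), (7, 7), (8, 4), (8, 7), (9, 10), (10, 1)}; count = 14.

For each of the 121 pairs (x, y) ∈ F_11², evaluate f(x, y) mod 11. Record the zeros.
  x = 0: [0↦10, 1↦4, 2↦8, 3↦6, 4↦4, 5↦8, 6↦2, 7↦3, 8↦6, 9↦6, 10↦9]  zeros at y ∈ ∅
  x = 1: [0↦3, 1↦8, 2↦5, 3↦0, 4↦10, 5↦8, 6↦0, 7↦3, 8↦1, 9↦0, 10↦6]  zeros at y ∈ {3, 6, 9}
  x = 2: [0↦6, 1↦7, 2↦4, 3↦3, 4↦10, 5↦9, 6↦6, 7↦7, 8↦7, 9↦1, 10↦6]  zeros at y ∈ ∅
  x = 3: [0↦3, 1↦7, 2↦0, 3↦10, 4↦10, 5↦6, 6↦4, 7↦10, 8↦8, 9↦4, 10↦4]  zeros at y ∈ {2}
  x = 4: [0↦0, 1↦3, 2↦10, 3↦5, 4↦5, 5↦5, 6↦0, 7↦7, 8↦10, 9↦4, 10↦6]  zeros at y ∈ {0, 6}
  x = 5: [0↦3, 1↦1, 2↦7, 3↦5, 4↦1, 5↦1, 6↦0, 7↦4, 8↦8, 9↦7, 10↦7]  zeros at y ∈ {6}
  x = 6: [0↦7, 1↦7, 2↦8, 3↦5, 4↦4, 5↦0, 6↦10, 7↦7, 8↦8, 9↦8, 10↦2]  zeros at y ∈ {5}
  x = 7: [0↦7, 1↦5, 2↦8, 3↦0, 4↦9, 5↦8, 6↦3, 7↦0, 8↦5, 9↦2, 10↦8]  zeros at y ∈ {3, 7}
  x = 8: [0↦9, 1↦1, 2↦2, 3↦7, 4↦0, 5↦9, 6↦7, 7↦0, 8↦5, 9↦6, 10↦9]  zeros at y ∈ {4, 7}
  x = 9: [0↦8, 1↦1, 2↦7, 3↦10, 4↦5, 5↦9, 6↦6, 7↦2, 8↦3, 9↦4, 10↦0]  zeros at y ∈ {10}
  x = 10: [0↦10, 1↦0, 2↦7, 3↦4, 4↦8, 5↦3, 6↦6, 7↦1, 8↦5, 9↦2, 10↦9]  zeros at y ∈ {1}
Collecting zeros: affine points = {(1, 3), (1, 6), (1, 9), (3, 2), (4, 0), (4, 6), (5, 6), (6, 5), (7, 3), (7, 7), (8, 4), (8, 7), (9, 10), (10, 1)}.
Total count |C(F_11)_aff| = 14.


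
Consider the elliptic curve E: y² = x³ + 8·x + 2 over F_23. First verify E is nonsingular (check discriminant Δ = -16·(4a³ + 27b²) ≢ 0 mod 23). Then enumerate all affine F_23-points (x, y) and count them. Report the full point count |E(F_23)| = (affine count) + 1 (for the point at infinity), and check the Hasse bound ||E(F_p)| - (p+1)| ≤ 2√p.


Affine points = {(0, 5), (0, 18), (2, 7), (2, 16), (4, 11), (4, 12), (5, 11), (5, 12), (6, 6), (6, 17), (8, 7), (8, 16), (10, 1), (10, 22), (11, 8), (11, 15), (12, 3), (12, 20), (13, 7), (13, 16), (14, 11), (14, 12), (15, 1), (15, 22), (21, 1), (21, 22), (22, 4), (22, 19)}; affine count = 28; |E(F_23)| = 29.

Discriminant check: Δ ∝ 4a³ + 27b² = 4·8³ + 27·2² = 4·512 + 27·4 ≡ 17 (mod 23). Nonzero ⇒ E is nonsingular.
For each x ∈ F_23, compute rhs = x³ + 8·x + 2 mod 23, then count y ∈ F_23 with y² ≡ rhs.
  x = 0: rhs = 2, matching y values: 5, 18 (2 points).
  x = 1: rhs = 11, matching y values: none (0 points).
  x = 2: rhs = 3, matching y values: 7, 16 (2 points).
  x = 3: rhs = 7, matching y values: none (0 points).
  x = 4: rhs = 6, matching y values: 11, 12 (2 points).
  x = 5: rhs = 6, matching y values: 11, 12 (2 points).
  x = 6: rhs = 13, matching y values: 6, 17 (2 points).
  x = 7: rhs = 10, matching y values: none (0 points).
  x = 8: rhs = 3, matching y values: 7, 16 (2 points).
  x = 9: rhs = 21, matching y values: none (0 points).
  x = 10: rhs = 1, matching y values: 1, 22 (2 points).
  x = 11: rhs = 18, matching y values: 8, 15 (2 points).
  x = 12: rhs = 9, matching y values: 3, 20 (2 points).
  x = 13: rhs = 3, matching y values: 7, 16 (2 points).
  x = 14: rhs = 6, matching y values: 11, 12 (2 points).
  x = 15: rhs = 1, matching y values: 1, 22 (2 points).
  x = 16: rhs = 17, matching y values: none (0 points).
  x = 17: rhs = 14, matching y values: none (0 points).
  x = 18: rhs = 21, matching y values: none (0 points).
  x = 19: rhs = 21, matching y values: none (0 points).
  x = 20: rhs = 20, matching y values: none (0 points).
  x = 21: rhs = 1, matching y values: 1, 22 (2 points).
  x = 22: rhs = 16, matching y values: 4, 19 (2 points).
Total affine count: 28.
Full point count |E(F_23)| = 28 + 1 = 29.
Hasse bound: |29 − (23+1)| = |5| = 5 ≤ 2√23 ≈ 9.5917 ✓.
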